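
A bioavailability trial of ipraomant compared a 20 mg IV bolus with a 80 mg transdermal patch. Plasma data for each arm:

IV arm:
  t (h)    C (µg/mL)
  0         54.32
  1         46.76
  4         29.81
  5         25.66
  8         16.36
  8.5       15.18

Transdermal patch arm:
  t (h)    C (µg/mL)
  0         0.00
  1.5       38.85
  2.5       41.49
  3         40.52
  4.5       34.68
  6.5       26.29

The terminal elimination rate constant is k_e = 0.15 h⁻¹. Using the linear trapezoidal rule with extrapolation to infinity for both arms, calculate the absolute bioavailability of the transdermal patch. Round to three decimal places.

F = 0.262

Trapezoidal AUC_0→8.5 (IV):
  [0→1]: (54.32+46.76)/2 × 1 = 50.54
  [1→4]: (46.76+29.81)/2 × 3 = 114.855
  [4→5]: (29.81+25.66)/2 × 1 = 27.735
  [5→8]: (25.66+16.36)/2 × 3 = 63.03
  [8→8.5]: (16.36+15.18)/2 × 0.5 = 7.885
  Sum = 264.045 µg/mL·h
IV tail: 15.18/0.15 = 101.200; AUC_iv,0→∞ = 264.045 + 101.200 = 365.245 µg/mL·h
Trapezoidal AUC_0→6.5 (transdermal patch):
  [0→1.5]: (0.00+38.85)/2 × 1.5 = 29.1375
  [1.5→2.5]: (38.85+41.49)/2 × 1 = 40.17
  [2.5→3]: (41.49+40.52)/2 × 0.5 = 20.5025
  [3→4.5]: (40.52+34.68)/2 × 1.5 = 56.4
  [4.5→6.5]: (34.68+26.29)/2 × 2 = 60.97
  Sum = 207.18 µg/mL·h
transdermal patch tail: 26.29/0.15 = 175.267; AUC_ev,0→∞ = 207.18 + 175.267 = 382.447 µg/mL·h
F = (AUC_ev/D_ev)/(AUC_iv/D_iv) = (382.447/80)/(365.245/20) = 4.7805875/18.26225 = 0.2618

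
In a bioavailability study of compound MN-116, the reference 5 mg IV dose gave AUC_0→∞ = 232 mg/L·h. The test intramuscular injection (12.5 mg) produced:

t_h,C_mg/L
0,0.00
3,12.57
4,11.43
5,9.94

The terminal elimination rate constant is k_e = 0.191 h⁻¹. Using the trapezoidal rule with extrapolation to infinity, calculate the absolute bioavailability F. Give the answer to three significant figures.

Trapezoidal AUC_0→5 (intramuscular injection):
  [0→3]: (0.00+12.57)/2 × 3 = 18.855
  [3→4]: (12.57+11.43)/2 × 1 = 12.0
  [4→5]: (11.43+9.94)/2 × 1 = 10.685
  Sum = 41.54 mg/L·h
Tail: C_last/k_e = 9.94/0.191 = 52.042
AUC_0→∞ (intramuscular injection) = 41.54 + 52.042 = 93.582 mg/L·h
F = (AUC_ev/D_ev)/(AUC_iv/D_iv) = (93.582/12.5)/(232/5) = 7.48656/46.4 = 0.1613

F = 0.161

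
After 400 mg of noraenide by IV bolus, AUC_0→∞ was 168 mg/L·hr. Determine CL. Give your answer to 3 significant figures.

CL = 2.38 L/hr

CL = Dose_iv / AUC_0→∞
   = 400 / 168 = 2.38095 L/hr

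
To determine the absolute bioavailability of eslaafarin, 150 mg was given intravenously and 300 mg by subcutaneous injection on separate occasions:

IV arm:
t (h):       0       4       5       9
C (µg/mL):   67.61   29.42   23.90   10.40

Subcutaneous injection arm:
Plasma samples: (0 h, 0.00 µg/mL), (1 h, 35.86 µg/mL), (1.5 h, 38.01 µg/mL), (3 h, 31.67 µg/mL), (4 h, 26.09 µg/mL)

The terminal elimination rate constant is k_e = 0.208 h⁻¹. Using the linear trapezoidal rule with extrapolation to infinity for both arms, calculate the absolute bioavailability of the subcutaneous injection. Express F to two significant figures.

Trapezoidal AUC_0→9 (IV):
  [0→4]: (67.61+29.42)/2 × 4 = 194.06
  [4→5]: (29.42+23.90)/2 × 1 = 26.66
  [5→9]: (23.90+10.40)/2 × 4 = 68.6
  Sum = 289.32 µg/mL·h
IV tail: 10.40/0.208 = 50.000; AUC_iv,0→∞ = 289.32 + 50.000 = 339.32 µg/mL·h
Trapezoidal AUC_0→4 (subcutaneous injection):
  [0→1]: (0.00+35.86)/2 × 1 = 17.93
  [1→1.5]: (35.86+38.01)/2 × 0.5 = 18.4675
  [1.5→3]: (38.01+31.67)/2 × 1.5 = 52.26
  [3→4]: (31.67+26.09)/2 × 1 = 28.88
  Sum = 117.5375 µg/mL·h
subcutaneous injection tail: 26.09/0.208 = 125.433; AUC_ev,0→∞ = 117.5375 + 125.433 = 242.9705 µg/mL·h
F = (AUC_ev/D_ev)/(AUC_iv/D_iv) = (242.9705/300)/(339.32/150) = 0.809902/2.26213 = 0.3580

F = 0.36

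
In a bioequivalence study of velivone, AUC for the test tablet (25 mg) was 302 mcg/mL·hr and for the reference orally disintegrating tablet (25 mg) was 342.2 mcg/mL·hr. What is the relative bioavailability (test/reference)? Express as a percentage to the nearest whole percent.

F_rel = 88%

F_rel = (AUC_test/D_test) / (AUC_ref/D_ref)
      = (302/25) / (342.2/25)
      = 12.08 / 13.688 = 0.8825 = 88.25%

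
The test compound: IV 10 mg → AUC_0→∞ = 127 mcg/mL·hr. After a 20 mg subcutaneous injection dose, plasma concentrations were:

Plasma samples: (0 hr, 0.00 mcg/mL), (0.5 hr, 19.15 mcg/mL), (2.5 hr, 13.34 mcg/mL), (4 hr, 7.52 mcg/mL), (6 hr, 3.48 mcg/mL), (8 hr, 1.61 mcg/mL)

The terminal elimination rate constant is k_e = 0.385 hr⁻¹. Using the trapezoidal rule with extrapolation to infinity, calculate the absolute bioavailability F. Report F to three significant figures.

Trapezoidal AUC_0→8 (subcutaneous injection):
  [0→0.5]: (0.00+19.15)/2 × 0.5 = 4.7875
  [0.5→2.5]: (19.15+13.34)/2 × 2 = 32.49
  [2.5→4]: (13.34+7.52)/2 × 1.5 = 15.645
  [4→6]: (7.52+3.48)/2 × 2 = 11.0
  [6→8]: (3.48+1.61)/2 × 2 = 5.09
  Sum = 69.0125 mcg/mL·hr
Tail: C_last/k_e = 1.61/0.385 = 4.182
AUC_0→∞ (subcutaneous injection) = 69.0125 + 4.182 = 73.1945 mcg/mL·hr
F = (AUC_ev/D_ev)/(AUC_iv/D_iv) = (73.1945/20)/(127/10) = 3.659725/12.7 = 0.2882

F = 0.288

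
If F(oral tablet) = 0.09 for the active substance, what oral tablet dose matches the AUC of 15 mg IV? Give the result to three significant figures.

For equal systemic exposure: F × D_ev = D_iv
D_ev = D_iv / F = 15 / 0.09 = 166.667 mg

D_oral = 167 mg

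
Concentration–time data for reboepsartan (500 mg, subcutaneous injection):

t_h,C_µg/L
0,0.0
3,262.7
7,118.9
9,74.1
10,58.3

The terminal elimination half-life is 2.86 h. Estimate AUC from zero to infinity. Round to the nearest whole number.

AUC = 1657 µg/L·h

Trapezoidal AUC_0→10:
  [0→3]: (0.0+262.7)/2 × 3 = 394.05
  [3→7]: (262.7+118.9)/2 × 4 = 763.2
  [7→9]: (118.9+74.1)/2 × 2 = 193.0
  [9→10]: (74.1+58.3)/2 × 1 = 66.2
  Sum = 1416.45 µg/L·h
k_e = ln2 / t½ = 0.693147 / 2.86 = 0.2424 h^-1
Extrapolated tail: C_last / k_e = 58.3 / 0.2424 = 240.512
AUC_0→∞ = 1416.45 + 240.512 = 1656.962 µg/L·h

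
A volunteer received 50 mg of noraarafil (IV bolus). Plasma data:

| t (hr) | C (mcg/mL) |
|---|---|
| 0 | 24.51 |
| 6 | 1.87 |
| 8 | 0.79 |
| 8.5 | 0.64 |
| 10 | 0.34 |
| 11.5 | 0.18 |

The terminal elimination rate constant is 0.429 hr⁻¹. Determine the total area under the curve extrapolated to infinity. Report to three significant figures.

Trapezoidal AUC_0→11.5:
  [0→6]: (24.51+1.87)/2 × 6 = 79.14
  [6→8]: (1.87+0.79)/2 × 2 = 2.66
  [8→8.5]: (0.79+0.64)/2 × 0.5 = 0.3575
  [8.5→10]: (0.64+0.34)/2 × 1.5 = 0.735
  [10→11.5]: (0.34+0.18)/2 × 1.5 = 0.39
  Sum = 83.2825 mcg/mL·hr
Extrapolated tail: C_last / k_e = 0.18 / 0.429 = 0.420
AUC_0→∞ = 83.2825 + 0.420 = 83.7025 mcg/mL·hr

AUC = 83.7 mcg/mL·hr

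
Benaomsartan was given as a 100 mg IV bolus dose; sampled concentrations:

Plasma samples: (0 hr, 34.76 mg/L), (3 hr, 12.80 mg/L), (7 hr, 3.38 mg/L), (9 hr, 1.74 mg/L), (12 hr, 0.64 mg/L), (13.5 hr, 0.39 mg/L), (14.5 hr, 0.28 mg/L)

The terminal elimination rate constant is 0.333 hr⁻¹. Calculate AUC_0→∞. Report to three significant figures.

Trapezoidal AUC_0→14.5:
  [0→3]: (34.76+12.80)/2 × 3 = 71.34
  [3→7]: (12.80+3.38)/2 × 4 = 32.36
  [7→9]: (3.38+1.74)/2 × 2 = 5.12
  [9→12]: (1.74+0.64)/2 × 3 = 3.57
  [12→13.5]: (0.64+0.39)/2 × 1.5 = 0.7725
  [13.5→14.5]: (0.39+0.28)/2 × 1 = 0.335
  Sum = 113.4975 mg/L·hr
Extrapolated tail: C_last / k_e = 0.28 / 0.333 = 0.841
AUC_0→∞ = 113.4975 + 0.841 = 114.3385 mg/L·hr

AUC = 114 mg/L·hr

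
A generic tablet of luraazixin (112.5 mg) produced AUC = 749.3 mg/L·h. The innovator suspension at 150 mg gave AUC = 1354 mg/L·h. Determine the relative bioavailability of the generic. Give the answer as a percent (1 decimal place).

F_rel = 73.8%

F_rel = (AUC_test/D_test) / (AUC_ref/D_ref)
      = (749.3/112.5) / (1354/150)
      = 6.66044 / 9.02667 = 0.7379 = 73.79%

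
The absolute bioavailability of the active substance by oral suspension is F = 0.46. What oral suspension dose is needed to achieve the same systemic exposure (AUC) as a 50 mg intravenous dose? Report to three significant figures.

D_oral = 109 mg

For equal systemic exposure: F × D_ev = D_iv
D_ev = D_iv / F = 50 / 0.46 = 108.696 mg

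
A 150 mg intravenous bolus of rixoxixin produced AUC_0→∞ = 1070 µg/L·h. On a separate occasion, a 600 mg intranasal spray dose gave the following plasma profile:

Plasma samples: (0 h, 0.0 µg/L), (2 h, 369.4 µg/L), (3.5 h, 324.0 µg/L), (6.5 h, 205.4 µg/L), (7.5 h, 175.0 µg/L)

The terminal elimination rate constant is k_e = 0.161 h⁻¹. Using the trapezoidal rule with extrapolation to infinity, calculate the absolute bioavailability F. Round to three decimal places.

Trapezoidal AUC_0→7.5 (intranasal spray):
  [0→2]: (0.0+369.4)/2 × 2 = 369.4
  [2→3.5]: (369.4+324.0)/2 × 1.5 = 520.05
  [3.5→6.5]: (324.0+205.4)/2 × 3 = 794.1
  [6.5→7.5]: (205.4+175.0)/2 × 1 = 190.2
  Sum = 1873.75 µg/L·h
Tail: C_last/k_e = 175.0/0.161 = 1086.957
AUC_0→∞ (intranasal spray) = 1873.75 + 1086.957 = 2960.707 µg/L·h
F = (AUC_ev/D_ev)/(AUC_iv/D_iv) = (2960.707/600)/(1070/150) = 4.93451/7.13333 = 0.6918

F = 0.692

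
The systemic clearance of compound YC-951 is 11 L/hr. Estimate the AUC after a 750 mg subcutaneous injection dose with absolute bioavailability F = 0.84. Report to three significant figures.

AUC = 57.3 mg/L·hr

AUC_0→∞ = F × Dose / CL
        = 0.84 × 750 / 11 = 57.2727 mg/L·hr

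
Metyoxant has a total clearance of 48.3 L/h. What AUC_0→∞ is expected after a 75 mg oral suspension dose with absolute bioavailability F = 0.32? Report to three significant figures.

AUC = 0.497 mg/L·h

AUC_0→∞ = F × Dose / CL
        = 0.32 × 75 / 48.3 = 0.496894 mg/L·h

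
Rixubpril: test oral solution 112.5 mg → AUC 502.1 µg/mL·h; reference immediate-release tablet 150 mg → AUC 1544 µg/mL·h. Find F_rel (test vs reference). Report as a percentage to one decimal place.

F_rel = (AUC_test/D_test) / (AUC_ref/D_ref)
      = (502.1/112.5) / (1544/150)
      = 4.46311 / 10.2933 = 0.4336 = 43.36%

F_rel = 43.4%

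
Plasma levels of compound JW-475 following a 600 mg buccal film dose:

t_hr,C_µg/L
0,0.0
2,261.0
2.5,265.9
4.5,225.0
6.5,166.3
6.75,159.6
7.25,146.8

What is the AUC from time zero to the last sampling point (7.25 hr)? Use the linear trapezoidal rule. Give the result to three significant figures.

Trapezoidal AUC_0→7.25:
  [0→2]: (0.0+261.0)/2 × 2 = 261.0
  [2→2.5]: (261.0+265.9)/2 × 0.5 = 131.725
  [2.5→4.5]: (265.9+225.0)/2 × 2 = 490.9
  [4.5→6.5]: (225.0+166.3)/2 × 2 = 391.3
  [6.5→6.75]: (166.3+159.6)/2 × 0.25 = 40.7375
  [6.75→7.25]: (159.6+146.8)/2 × 0.5 = 76.6
  Sum = 1392.2625 µg/L·hr

AUC = 1390 µg/L·hr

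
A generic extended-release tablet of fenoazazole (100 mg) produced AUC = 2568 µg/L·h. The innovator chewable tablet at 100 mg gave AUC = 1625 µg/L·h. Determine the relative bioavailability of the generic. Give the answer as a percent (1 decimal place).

F_rel = (AUC_test/D_test) / (AUC_ref/D_ref)
      = (2568/100) / (1625/100)
      = 25.68 / 16.25 = 1.5803 = 158.03%

F_rel = 158.0%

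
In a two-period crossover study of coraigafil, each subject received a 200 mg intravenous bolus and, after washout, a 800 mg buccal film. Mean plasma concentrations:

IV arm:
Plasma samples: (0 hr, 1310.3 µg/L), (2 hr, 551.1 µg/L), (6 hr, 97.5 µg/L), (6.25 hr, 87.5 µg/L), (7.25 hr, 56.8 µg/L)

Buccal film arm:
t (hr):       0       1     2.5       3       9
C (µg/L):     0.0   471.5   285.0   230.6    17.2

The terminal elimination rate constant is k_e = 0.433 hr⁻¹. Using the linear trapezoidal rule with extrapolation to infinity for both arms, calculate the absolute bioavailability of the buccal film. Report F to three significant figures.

F = 0.127

Trapezoidal AUC_0→7.25 (IV):
  [0→2]: (1310.3+551.1)/2 × 2 = 1861.4
  [2→6]: (551.1+97.5)/2 × 4 = 1297.2
  [6→6.25]: (97.5+87.5)/2 × 0.25 = 23.125
  [6.25→7.25]: (87.5+56.8)/2 × 1 = 72.15
  Sum = 3253.875 µg/L·hr
IV tail: 56.8/0.433 = 131.178; AUC_iv,0→∞ = 3253.875 + 131.178 = 3385.053 µg/L·hr
Trapezoidal AUC_0→9 (buccal film):
  [0→1]: (0.0+471.5)/2 × 1 = 235.75
  [1→2.5]: (471.5+285.0)/2 × 1.5 = 567.375
  [2.5→3]: (285.0+230.6)/2 × 0.5 = 128.9
  [3→9]: (230.6+17.2)/2 × 6 = 743.4
  Sum = 1675.425 µg/L·hr
buccal film tail: 17.2/0.433 = 39.723; AUC_ev,0→∞ = 1675.425 + 39.723 = 1715.148 µg/L·hr
F = (AUC_ev/D_ev)/(AUC_iv/D_iv) = (1715.148/800)/(3385.053/200) = 2.143935/16.925265 = 0.1267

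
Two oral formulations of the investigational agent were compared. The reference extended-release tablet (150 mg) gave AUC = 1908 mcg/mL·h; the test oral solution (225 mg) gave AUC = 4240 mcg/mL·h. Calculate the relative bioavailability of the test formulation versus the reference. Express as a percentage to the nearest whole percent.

F_rel = (AUC_test/D_test) / (AUC_ref/D_ref)
      = (4240/225) / (1908/150)
      = 18.8444 / 12.72 = 1.4815 = 148.15%

F_rel = 148%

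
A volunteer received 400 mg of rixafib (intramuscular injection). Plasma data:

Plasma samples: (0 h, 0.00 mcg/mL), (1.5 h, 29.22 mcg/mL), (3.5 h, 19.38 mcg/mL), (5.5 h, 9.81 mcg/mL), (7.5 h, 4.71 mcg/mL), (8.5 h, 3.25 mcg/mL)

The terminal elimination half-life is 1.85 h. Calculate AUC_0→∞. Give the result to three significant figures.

Trapezoidal AUC_0→8.5:
  [0→1.5]: (0.00+29.22)/2 × 1.5 = 21.915
  [1.5→3.5]: (29.22+19.38)/2 × 2 = 48.6
  [3.5→5.5]: (19.38+9.81)/2 × 2 = 29.19
  [5.5→7.5]: (9.81+4.71)/2 × 2 = 14.52
  [7.5→8.5]: (4.71+3.25)/2 × 1 = 3.98
  Sum = 118.205 mcg/mL·h
k_e = ln2 / t½ = 0.693147 / 1.85 = 0.3747 h^-1
Extrapolated tail: C_last / k_e = 3.25 / 0.3747 = 8.674
AUC_0→∞ = 118.205 + 8.674 = 126.879 mcg/mL·h

AUC = 127 mcg/mL·h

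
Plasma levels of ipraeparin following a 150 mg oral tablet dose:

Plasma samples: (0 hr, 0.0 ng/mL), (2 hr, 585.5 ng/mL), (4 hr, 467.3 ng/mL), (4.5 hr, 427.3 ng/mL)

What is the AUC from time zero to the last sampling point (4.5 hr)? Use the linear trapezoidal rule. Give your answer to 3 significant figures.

Trapezoidal AUC_0→4.5:
  [0→2]: (0.0+585.5)/2 × 2 = 585.5
  [2→4]: (585.5+467.3)/2 × 2 = 1052.8
  [4→4.5]: (467.3+427.3)/2 × 0.5 = 223.65
  Sum = 1861.95 ng/mL·hr

AUC = 1860 ng/mL·hr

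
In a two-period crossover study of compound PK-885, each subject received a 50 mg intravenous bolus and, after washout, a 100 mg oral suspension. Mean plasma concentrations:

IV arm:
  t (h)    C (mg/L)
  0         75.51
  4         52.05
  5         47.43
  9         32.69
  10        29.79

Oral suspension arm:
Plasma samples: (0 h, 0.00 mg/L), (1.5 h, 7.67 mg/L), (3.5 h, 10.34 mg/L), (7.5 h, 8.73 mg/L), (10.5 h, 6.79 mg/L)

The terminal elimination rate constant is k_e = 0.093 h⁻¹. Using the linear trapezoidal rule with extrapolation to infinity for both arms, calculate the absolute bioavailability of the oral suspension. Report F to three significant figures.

F = 0.0969

Trapezoidal AUC_0→10 (IV):
  [0→4]: (75.51+52.05)/2 × 4 = 255.12
  [4→5]: (52.05+47.43)/2 × 1 = 49.74
  [5→9]: (47.43+32.69)/2 × 4 = 160.24
  [9→10]: (32.69+29.79)/2 × 1 = 31.24
  Sum = 496.34 mg/L·h
IV tail: 29.79/0.093 = 320.323; AUC_iv,0→∞ = 496.34 + 320.323 = 816.663 mg/L·h
Trapezoidal AUC_0→10.5 (oral suspension):
  [0→1.5]: (0.00+7.67)/2 × 1.5 = 5.7525
  [1.5→3.5]: (7.67+10.34)/2 × 2 = 18.01
  [3.5→7.5]: (10.34+8.73)/2 × 4 = 38.14
  [7.5→10.5]: (8.73+6.79)/2 × 3 = 23.28
  Sum = 85.1825 mg/L·h
oral suspension tail: 6.79/0.093 = 73.011; AUC_ev,0→∞ = 85.1825 + 73.011 = 158.1935 mg/L·h
F = (AUC_ev/D_ev)/(AUC_iv/D_iv) = (158.1935/100)/(816.663/50) = 1.581935/16.33326 = 0.0969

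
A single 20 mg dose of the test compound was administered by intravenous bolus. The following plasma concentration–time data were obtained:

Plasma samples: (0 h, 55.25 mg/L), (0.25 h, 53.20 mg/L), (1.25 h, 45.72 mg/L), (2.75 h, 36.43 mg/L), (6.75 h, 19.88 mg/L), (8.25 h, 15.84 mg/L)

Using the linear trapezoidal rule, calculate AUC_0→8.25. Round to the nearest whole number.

AUC = 264 mg/L·h

Trapezoidal AUC_0→8.25:
  [0→0.25]: (55.25+53.20)/2 × 0.25 = 13.55625
  [0.25→1.25]: (53.20+45.72)/2 × 1 = 49.46
  [1.25→2.75]: (45.72+36.43)/2 × 1.5 = 61.6125
  [2.75→6.75]: (36.43+19.88)/2 × 4 = 112.62
  [6.75→8.25]: (19.88+15.84)/2 × 1.5 = 26.79
  Sum = 264.03875 mg/L·h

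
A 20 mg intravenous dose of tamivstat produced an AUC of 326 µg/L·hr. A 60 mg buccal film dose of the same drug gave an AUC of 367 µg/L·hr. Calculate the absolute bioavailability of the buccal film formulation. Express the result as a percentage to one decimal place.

F = (AUC_ev / D_ev) / (AUC_iv / D_iv)
  = (367/60) / (326/20)
  = 6.11667 / 16.3 = 0.3753
  = 37.53%

F = 37.5%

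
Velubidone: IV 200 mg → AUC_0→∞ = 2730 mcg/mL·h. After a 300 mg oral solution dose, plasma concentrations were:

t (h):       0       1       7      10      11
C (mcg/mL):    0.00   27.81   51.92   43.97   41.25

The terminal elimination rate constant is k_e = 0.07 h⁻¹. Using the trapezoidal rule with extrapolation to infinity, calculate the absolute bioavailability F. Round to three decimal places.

Trapezoidal AUC_0→11 (oral solution):
  [0→1]: (0.00+27.81)/2 × 1 = 13.905
  [1→7]: (27.81+51.92)/2 × 6 = 239.19
  [7→10]: (51.92+43.97)/2 × 3 = 143.835
  [10→11]: (43.97+41.25)/2 × 1 = 42.61
  Sum = 439.54 mcg/mL·h
Tail: C_last/k_e = 41.25/0.07 = 589.286
AUC_0→∞ (oral solution) = 439.54 + 589.286 = 1028.826 mcg/mL·h
F = (AUC_ev/D_ev)/(AUC_iv/D_iv) = (1028.826/300)/(2730/200) = 3.42942/13.65 = 0.2512

F = 0.251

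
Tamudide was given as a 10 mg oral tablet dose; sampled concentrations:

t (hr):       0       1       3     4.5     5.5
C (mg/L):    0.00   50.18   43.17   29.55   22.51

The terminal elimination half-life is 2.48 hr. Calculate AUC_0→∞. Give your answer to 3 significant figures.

Trapezoidal AUC_0→5.5:
  [0→1]: (0.00+50.18)/2 × 1 = 25.09
  [1→3]: (50.18+43.17)/2 × 2 = 93.35
  [3→4.5]: (43.17+29.55)/2 × 1.5 = 54.54
  [4.5→5.5]: (29.55+22.51)/2 × 1 = 26.03
  Sum = 199.01 mg/L·hr
k_e = ln2 / t½ = 0.693147 / 2.48 = 0.2795 hr^-1
Extrapolated tail: C_last / k_e = 22.51 / 0.2795 = 80.537
AUC_0→∞ = 199.01 + 80.537 = 279.547 mg/L·hr

AUC = 280 mg/L·hr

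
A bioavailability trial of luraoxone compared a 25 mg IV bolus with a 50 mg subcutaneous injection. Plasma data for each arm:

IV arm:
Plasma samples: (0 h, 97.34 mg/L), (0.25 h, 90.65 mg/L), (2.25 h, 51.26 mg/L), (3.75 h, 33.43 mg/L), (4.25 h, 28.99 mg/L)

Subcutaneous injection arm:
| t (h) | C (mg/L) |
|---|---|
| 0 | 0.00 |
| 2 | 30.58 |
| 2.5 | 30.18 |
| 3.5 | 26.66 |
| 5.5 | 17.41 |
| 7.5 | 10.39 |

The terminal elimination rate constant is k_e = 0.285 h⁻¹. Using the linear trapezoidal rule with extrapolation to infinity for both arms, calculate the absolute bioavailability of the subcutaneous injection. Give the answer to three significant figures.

Trapezoidal AUC_0→4.25 (IV):
  [0→0.25]: (97.34+90.65)/2 × 0.25 = 23.49875
  [0.25→2.25]: (90.65+51.26)/2 × 2 = 141.91
  [2.25→3.75]: (51.26+33.43)/2 × 1.5 = 63.5175
  [3.75→4.25]: (33.43+28.99)/2 × 0.5 = 15.605
  Sum = 244.53125 mg/L·h
IV tail: 28.99/0.285 = 101.719; AUC_iv,0→∞ = 244.53125 + 101.719 = 346.25025 mg/L·h
Trapezoidal AUC_0→7.5 (subcutaneous injection):
  [0→2]: (0.00+30.58)/2 × 2 = 30.58
  [2→2.5]: (30.58+30.18)/2 × 0.5 = 15.19
  [2.5→3.5]: (30.18+26.66)/2 × 1 = 28.42
  [3.5→5.5]: (26.66+17.41)/2 × 2 = 44.07
  [5.5→7.5]: (17.41+10.39)/2 × 2 = 27.8
  Sum = 146.06 mg/L·h
subcutaneous injection tail: 10.39/0.285 = 36.456; AUC_ev,0→∞ = 146.06 + 36.456 = 182.516 mg/L·h
F = (AUC_ev/D_ev)/(AUC_iv/D_iv) = (182.516/50)/(346.25025/25) = 3.65032/13.85001 = 0.2636

F = 0.264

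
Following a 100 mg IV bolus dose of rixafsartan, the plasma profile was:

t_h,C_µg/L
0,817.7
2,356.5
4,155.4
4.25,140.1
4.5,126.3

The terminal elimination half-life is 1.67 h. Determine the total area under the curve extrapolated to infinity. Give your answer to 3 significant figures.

AUC = 2060 µg/L·h

Trapezoidal AUC_0→4.5:
  [0→2]: (817.7+356.5)/2 × 2 = 1174.2
  [2→4]: (356.5+155.4)/2 × 2 = 511.9
  [4→4.25]: (155.4+140.1)/2 × 0.25 = 36.9375
  [4.25→4.5]: (140.1+126.3)/2 × 0.25 = 33.3
  Sum = 1756.3375 µg/L·h
k_e = ln2 / t½ = 0.693147 / 1.67 = 0.4151 h^-1
Extrapolated tail: C_last / k_e = 126.3 / 0.4151 = 304.264
AUC_0→∞ = 1756.3375 + 304.264 = 2060.6015 µg/L·h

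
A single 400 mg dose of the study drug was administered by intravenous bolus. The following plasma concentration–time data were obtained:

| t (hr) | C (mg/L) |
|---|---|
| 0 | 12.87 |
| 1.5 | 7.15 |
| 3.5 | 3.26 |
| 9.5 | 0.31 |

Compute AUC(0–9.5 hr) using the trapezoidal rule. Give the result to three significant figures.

AUC = 36.1 mg/L·hr

Trapezoidal AUC_0→9.5:
  [0→1.5]: (12.87+7.15)/2 × 1.5 = 15.015
  [1.5→3.5]: (7.15+3.26)/2 × 2 = 10.41
  [3.5→9.5]: (3.26+0.31)/2 × 6 = 10.71
  Sum = 36.135 mg/L·hr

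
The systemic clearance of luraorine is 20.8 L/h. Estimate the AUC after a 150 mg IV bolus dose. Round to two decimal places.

AUC = 7.21 mg/L·h

AUC_0→∞ = Dose_iv / CL
        = 150 / 20.8 = 7.21154 mg/L·h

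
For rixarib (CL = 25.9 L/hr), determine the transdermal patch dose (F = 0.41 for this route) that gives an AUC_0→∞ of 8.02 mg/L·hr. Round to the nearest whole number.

Dose = CL × AUC_0→∞ / F
     = 25.9 × 8.02 / 0.41 = 506.629 mg

Dose = 507 mg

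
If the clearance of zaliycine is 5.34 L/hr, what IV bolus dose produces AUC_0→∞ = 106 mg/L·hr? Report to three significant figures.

Dose_iv = CL × AUC_0→∞
     = 5.34 × 106 = 566.04 mg

Dose = 566 mg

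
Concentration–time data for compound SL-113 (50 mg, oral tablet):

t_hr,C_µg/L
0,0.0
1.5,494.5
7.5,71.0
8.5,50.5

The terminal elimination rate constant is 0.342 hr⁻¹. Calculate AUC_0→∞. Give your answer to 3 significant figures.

AUC = 2280 µg/L·hr

Trapezoidal AUC_0→8.5:
  [0→1.5]: (0.0+494.5)/2 × 1.5 = 370.875
  [1.5→7.5]: (494.5+71.0)/2 × 6 = 1696.5
  [7.5→8.5]: (71.0+50.5)/2 × 1 = 60.75
  Sum = 2128.125 µg/L·hr
Extrapolated tail: C_last / k_e = 50.5 / 0.342 = 147.661
AUC_0→∞ = 2128.125 + 147.661 = 2275.786 µg/L·hr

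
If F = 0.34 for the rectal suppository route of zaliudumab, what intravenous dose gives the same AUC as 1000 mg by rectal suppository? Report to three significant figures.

D_iv = 340 mg

Systemic exposure from an extravascular dose = F × D_ev, so the equivalent IV dose is F × D_ev.
D_iv = F × D_ev = 0.34 × 1000 = 340 mg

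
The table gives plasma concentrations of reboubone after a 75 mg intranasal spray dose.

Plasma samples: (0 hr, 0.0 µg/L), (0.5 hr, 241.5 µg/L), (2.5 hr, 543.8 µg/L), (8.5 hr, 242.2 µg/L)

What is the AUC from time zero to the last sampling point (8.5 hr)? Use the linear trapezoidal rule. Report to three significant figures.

AUC = 3200 µg/L·hr

Trapezoidal AUC_0→8.5:
  [0→0.5]: (0.0+241.5)/2 × 0.5 = 60.375
  [0.5→2.5]: (241.5+543.8)/2 × 2 = 785.3
  [2.5→8.5]: (543.8+242.2)/2 × 6 = 2358.0
  Sum = 3203.675 µg/L·hr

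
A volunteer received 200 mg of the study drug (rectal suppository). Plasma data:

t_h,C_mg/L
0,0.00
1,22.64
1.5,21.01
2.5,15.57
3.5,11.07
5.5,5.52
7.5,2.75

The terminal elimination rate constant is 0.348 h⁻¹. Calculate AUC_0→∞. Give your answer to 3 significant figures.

Trapezoidal AUC_0→7.5:
  [0→1]: (0.00+22.64)/2 × 1 = 11.32
  [1→1.5]: (22.64+21.01)/2 × 0.5 = 10.9125
  [1.5→2.5]: (21.01+15.57)/2 × 1 = 18.29
  [2.5→3.5]: (15.57+11.07)/2 × 1 = 13.32
  [3.5→5.5]: (11.07+5.52)/2 × 2 = 16.59
  [5.5→7.5]: (5.52+2.75)/2 × 2 = 8.27
  Sum = 78.7025 mg/L·h
Extrapolated tail: C_last / k_e = 2.75 / 0.348 = 7.902
AUC_0→∞ = 78.7025 + 7.902 = 86.6045 mg/L·h

AUC = 86.6 mg/L·h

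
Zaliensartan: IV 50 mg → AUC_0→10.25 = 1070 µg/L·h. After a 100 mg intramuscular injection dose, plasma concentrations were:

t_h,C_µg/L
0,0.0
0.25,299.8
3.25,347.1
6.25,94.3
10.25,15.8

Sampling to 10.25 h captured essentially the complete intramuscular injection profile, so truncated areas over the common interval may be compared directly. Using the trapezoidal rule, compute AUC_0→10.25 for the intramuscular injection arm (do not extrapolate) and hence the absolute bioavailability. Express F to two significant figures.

F = 0.88

Trapezoidal AUC_0→10.25 (intramuscular injection):
  [0→0.25]: (0.0+299.8)/2 × 0.25 = 37.475
  [0.25→3.25]: (299.8+347.1)/2 × 3 = 970.35
  [3.25→6.25]: (347.1+94.3)/2 × 3 = 662.1
  [6.25→10.25]: (94.3+15.8)/2 × 4 = 220.2
  Sum = 1890.125 µg/L·h
F = (AUC_ev/D_ev)/(AUC_iv/D_iv) = (1890.125/100)/(1070/50) = 18.90125/21.4 = 0.8832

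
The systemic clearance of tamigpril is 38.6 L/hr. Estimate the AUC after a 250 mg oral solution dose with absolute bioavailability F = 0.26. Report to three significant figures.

AUC_0→∞ = F × Dose / CL
        = 0.26 × 250 / 38.6 = 1.68394 mg/L·hr

AUC = 1.68 mg/L·hr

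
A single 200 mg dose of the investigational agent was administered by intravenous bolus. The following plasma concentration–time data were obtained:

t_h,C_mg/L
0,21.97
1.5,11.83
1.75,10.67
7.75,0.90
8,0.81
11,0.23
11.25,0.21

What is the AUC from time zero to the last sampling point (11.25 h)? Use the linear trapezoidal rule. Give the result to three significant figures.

AUC = 64.7 mg/L·h

Trapezoidal AUC_0→11.25:
  [0→1.5]: (21.97+11.83)/2 × 1.5 = 25.35
  [1.5→1.75]: (11.83+10.67)/2 × 0.25 = 2.8125
  [1.75→7.75]: (10.67+0.90)/2 × 6 = 34.71
  [7.75→8]: (0.90+0.81)/2 × 0.25 = 0.21375
  [8→11]: (0.81+0.23)/2 × 3 = 1.56
  [11→11.25]: (0.23+0.21)/2 × 0.25 = 0.055
  Sum = 64.70125 mg/L·h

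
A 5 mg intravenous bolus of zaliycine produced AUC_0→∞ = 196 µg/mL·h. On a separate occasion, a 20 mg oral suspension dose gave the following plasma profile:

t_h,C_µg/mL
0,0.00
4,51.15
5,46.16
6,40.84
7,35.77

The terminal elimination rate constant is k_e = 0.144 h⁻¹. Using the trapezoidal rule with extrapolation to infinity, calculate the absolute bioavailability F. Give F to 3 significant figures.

Trapezoidal AUC_0→7 (oral suspension):
  [0→4]: (0.00+51.15)/2 × 4 = 102.3
  [4→5]: (51.15+46.16)/2 × 1 = 48.655
  [5→6]: (46.16+40.84)/2 × 1 = 43.5
  [6→7]: (40.84+35.77)/2 × 1 = 38.305
  Sum = 232.76 µg/mL·h
Tail: C_last/k_e = 35.77/0.144 = 248.403
AUC_0→∞ (oral suspension) = 232.76 + 248.403 = 481.163 µg/mL·h
F = (AUC_ev/D_ev)/(AUC_iv/D_iv) = (481.163/20)/(196/5) = 24.05815/39.2 = 0.6137

F = 0.614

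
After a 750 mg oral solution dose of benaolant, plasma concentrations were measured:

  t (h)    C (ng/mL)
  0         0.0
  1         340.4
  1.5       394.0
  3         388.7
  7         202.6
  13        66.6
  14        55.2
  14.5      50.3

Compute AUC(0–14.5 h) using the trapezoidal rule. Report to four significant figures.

Trapezoidal AUC_0→14.5:
  [0→1]: (0.0+340.4)/2 × 1 = 170.2
  [1→1.5]: (340.4+394.0)/2 × 0.5 = 183.6
  [1.5→3]: (394.0+388.7)/2 × 1.5 = 587.025
  [3→7]: (388.7+202.6)/2 × 4 = 1182.6
  [7→13]: (202.6+66.6)/2 × 6 = 807.6
  [13→14]: (66.6+55.2)/2 × 1 = 60.9
  [14→14.5]: (55.2+50.3)/2 × 0.5 = 26.375
  Sum = 3018.3 ng/mL·h

AUC = 3018 ng/mL·h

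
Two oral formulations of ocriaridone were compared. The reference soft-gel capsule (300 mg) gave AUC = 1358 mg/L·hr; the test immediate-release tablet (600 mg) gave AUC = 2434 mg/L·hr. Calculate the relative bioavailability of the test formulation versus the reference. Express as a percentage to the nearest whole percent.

F_rel = 90%

F_rel = (AUC_test/D_test) / (AUC_ref/D_ref)
      = (2434/600) / (1358/300)
      = 4.05667 / 4.52667 = 0.8962 = 89.62%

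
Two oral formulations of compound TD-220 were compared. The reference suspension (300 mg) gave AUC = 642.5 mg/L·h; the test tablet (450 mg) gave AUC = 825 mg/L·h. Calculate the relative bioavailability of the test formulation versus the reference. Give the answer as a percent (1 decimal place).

F_rel = (AUC_test/D_test) / (AUC_ref/D_ref)
      = (825/450) / (642.5/300)
      = 1.83333 / 2.14167 = 0.8560 = 85.60%

F_rel = 85.6%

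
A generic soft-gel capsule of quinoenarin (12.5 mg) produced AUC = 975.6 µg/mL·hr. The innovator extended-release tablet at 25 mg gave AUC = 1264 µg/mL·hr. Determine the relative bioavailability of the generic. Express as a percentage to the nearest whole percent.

F_rel = (AUC_test/D_test) / (AUC_ref/D_ref)
      = (975.6/12.5) / (1264/25)
      = 78.048 / 50.56 = 1.5437 = 154.37%

F_rel = 154%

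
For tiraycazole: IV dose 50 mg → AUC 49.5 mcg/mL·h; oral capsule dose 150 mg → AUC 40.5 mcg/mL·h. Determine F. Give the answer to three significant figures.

F = 0.273

F = (AUC_ev / D_ev) / (AUC_iv / D_iv)
  = (40.5/150) / (49.5/50)
  = 0.27 / 0.99 = 0.2727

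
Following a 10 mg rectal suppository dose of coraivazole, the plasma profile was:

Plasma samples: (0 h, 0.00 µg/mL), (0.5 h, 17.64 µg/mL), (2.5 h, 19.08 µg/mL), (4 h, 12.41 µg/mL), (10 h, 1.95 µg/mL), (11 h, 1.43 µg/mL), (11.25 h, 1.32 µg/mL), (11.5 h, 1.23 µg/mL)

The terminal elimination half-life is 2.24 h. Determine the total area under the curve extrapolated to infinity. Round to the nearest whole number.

AUC = 114 µg/mL·h

Trapezoidal AUC_0→11.5:
  [0→0.5]: (0.00+17.64)/2 × 0.5 = 4.41
  [0.5→2.5]: (17.64+19.08)/2 × 2 = 36.72
  [2.5→4]: (19.08+12.41)/2 × 1.5 = 23.6175
  [4→10]: (12.41+1.95)/2 × 6 = 43.08
  [10→11]: (1.95+1.43)/2 × 1 = 1.69
  [11→11.25]: (1.43+1.32)/2 × 0.25 = 0.34375
  [11.25→11.5]: (1.32+1.23)/2 × 0.25 = 0.31875
  Sum = 110.18 µg/mL·h
k_e = ln2 / t½ = 0.693147 / 2.24 = 0.3094 h^-1
Extrapolated tail: C_last / k_e = 1.23 / 0.3094 = 3.975
AUC_0→∞ = 110.18 + 3.975 = 114.155 µg/mL·h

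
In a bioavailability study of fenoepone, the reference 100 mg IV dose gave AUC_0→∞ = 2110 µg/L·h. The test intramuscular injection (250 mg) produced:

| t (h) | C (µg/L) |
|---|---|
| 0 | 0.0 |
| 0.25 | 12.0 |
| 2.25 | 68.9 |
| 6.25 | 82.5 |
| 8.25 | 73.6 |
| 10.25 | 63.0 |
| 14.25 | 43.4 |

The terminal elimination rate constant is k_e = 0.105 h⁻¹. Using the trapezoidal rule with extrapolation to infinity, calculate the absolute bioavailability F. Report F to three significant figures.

F = 0.247

Trapezoidal AUC_0→14.25 (intramuscular injection):
  [0→0.25]: (0.0+12.0)/2 × 0.25 = 1.5
  [0.25→2.25]: (12.0+68.9)/2 × 2 = 80.9
  [2.25→6.25]: (68.9+82.5)/2 × 4 = 302.8
  [6.25→8.25]: (82.5+73.6)/2 × 2 = 156.1
  [8.25→10.25]: (73.6+63.0)/2 × 2 = 136.6
  [10.25→14.25]: (63.0+43.4)/2 × 4 = 212.8
  Sum = 890.7 µg/L·h
Tail: C_last/k_e = 43.4/0.105 = 413.333
AUC_0→∞ (intramuscular injection) = 890.7 + 413.333 = 1304.033 µg/L·h
F = (AUC_ev/D_ev)/(AUC_iv/D_iv) = (1304.033/250)/(2110/100) = 5.216132/21.1 = 0.2472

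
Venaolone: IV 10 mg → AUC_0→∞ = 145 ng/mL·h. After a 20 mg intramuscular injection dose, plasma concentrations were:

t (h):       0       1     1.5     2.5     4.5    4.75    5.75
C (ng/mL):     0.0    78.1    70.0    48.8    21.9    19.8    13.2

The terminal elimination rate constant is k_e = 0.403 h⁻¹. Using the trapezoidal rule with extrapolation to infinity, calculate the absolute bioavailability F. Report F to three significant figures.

F = 0.899

Trapezoidal AUC_0→5.75 (intramuscular injection):
  [0→1]: (0.0+78.1)/2 × 1 = 39.05
  [1→1.5]: (78.1+70.0)/2 × 0.5 = 37.025
  [1.5→2.5]: (70.0+48.8)/2 × 1 = 59.4
  [2.5→4.5]: (48.8+21.9)/2 × 2 = 70.7
  [4.5→4.75]: (21.9+19.8)/2 × 0.25 = 5.2125
  [4.75→5.75]: (19.8+13.2)/2 × 1 = 16.5
  Sum = 227.8875 ng/mL·h
Tail: C_last/k_e = 13.2/0.403 = 32.754
AUC_0→∞ (intramuscular injection) = 227.8875 + 32.754 = 260.6415 ng/mL·h
F = (AUC_ev/D_ev)/(AUC_iv/D_iv) = (260.6415/20)/(145/10) = 13.032075/14.5 = 0.8988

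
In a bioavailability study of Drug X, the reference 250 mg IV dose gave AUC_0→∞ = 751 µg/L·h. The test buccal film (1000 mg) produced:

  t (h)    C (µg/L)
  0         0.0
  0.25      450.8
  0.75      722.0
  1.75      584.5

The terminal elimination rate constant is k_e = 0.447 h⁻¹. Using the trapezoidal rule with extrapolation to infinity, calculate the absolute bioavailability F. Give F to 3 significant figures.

Trapezoidal AUC_0→1.75 (buccal film):
  [0→0.25]: (0.0+450.8)/2 × 0.25 = 56.35
  [0.25→0.75]: (450.8+722.0)/2 × 0.5 = 293.2
  [0.75→1.75]: (722.0+584.5)/2 × 1 = 653.25
  Sum = 1002.8 µg/L·h
Tail: C_last/k_e = 584.5/0.447 = 1307.606
AUC_0→∞ (buccal film) = 1002.8 + 1307.606 = 2310.406 µg/L·h
F = (AUC_ev/D_ev)/(AUC_iv/D_iv) = (2310.406/1000)/(751/250) = 2.310406/3.004 = 0.7691

F = 0.769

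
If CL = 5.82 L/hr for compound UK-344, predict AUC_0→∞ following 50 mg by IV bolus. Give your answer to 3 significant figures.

AUC = 8.59 mg/L·hr

AUC_0→∞ = Dose_iv / CL
        = 50 / 5.82 = 8.59107 mg/L·hr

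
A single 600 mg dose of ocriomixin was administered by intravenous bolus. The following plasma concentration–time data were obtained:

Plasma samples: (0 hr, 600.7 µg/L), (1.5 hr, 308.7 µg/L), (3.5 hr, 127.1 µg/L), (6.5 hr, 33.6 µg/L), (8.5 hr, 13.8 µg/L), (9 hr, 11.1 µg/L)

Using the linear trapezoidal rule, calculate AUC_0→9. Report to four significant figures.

Trapezoidal AUC_0→9:
  [0→1.5]: (600.7+308.7)/2 × 1.5 = 682.05
  [1.5→3.5]: (308.7+127.1)/2 × 2 = 435.8
  [3.5→6.5]: (127.1+33.6)/2 × 3 = 241.05
  [6.5→8.5]: (33.6+13.8)/2 × 2 = 47.4
  [8.5→9]: (13.8+11.1)/2 × 0.5 = 6.225
  Sum = 1412.525 µg/L·hr

AUC = 1413 µg/L·hr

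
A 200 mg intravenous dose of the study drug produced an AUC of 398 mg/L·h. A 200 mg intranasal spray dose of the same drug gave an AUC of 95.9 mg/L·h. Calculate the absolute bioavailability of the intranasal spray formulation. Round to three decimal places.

F = (AUC_ev / D_ev) / (AUC_iv / D_iv)
  = (95.9/200) / (398/200)
  = 0.4795 / 1.99 = 0.2410

F = 0.241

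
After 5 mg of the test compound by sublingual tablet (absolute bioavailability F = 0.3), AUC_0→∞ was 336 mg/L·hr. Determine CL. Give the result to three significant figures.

CL = F × Dose / AUC_0→∞
   = 0.3 × 5 / 336 = 0.00446429 L/hr

CL = 0.00446 L/hr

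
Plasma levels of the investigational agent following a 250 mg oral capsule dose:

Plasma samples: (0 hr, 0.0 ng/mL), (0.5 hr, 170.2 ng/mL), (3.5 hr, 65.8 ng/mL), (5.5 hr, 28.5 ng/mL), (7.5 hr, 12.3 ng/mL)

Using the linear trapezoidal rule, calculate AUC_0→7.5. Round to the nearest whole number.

Trapezoidal AUC_0→7.5:
  [0→0.5]: (0.0+170.2)/2 × 0.5 = 42.55
  [0.5→3.5]: (170.2+65.8)/2 × 3 = 354.0
  [3.5→5.5]: (65.8+28.5)/2 × 2 = 94.3
  [5.5→7.5]: (28.5+12.3)/2 × 2 = 40.8
  Sum = 531.65 ng/mL·hr

AUC = 532 ng/mL·hr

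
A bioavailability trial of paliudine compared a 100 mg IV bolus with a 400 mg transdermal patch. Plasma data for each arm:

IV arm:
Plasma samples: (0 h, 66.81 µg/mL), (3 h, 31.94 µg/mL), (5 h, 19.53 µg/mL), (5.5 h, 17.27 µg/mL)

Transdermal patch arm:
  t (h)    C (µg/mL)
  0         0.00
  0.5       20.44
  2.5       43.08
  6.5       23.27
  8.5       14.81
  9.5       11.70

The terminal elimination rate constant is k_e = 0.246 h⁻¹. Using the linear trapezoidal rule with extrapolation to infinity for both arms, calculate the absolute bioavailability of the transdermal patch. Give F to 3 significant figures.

F = 0.269

Trapezoidal AUC_0→5.5 (IV):
  [0→3]: (66.81+31.94)/2 × 3 = 148.125
  [3→5]: (31.94+19.53)/2 × 2 = 51.47
  [5→5.5]: (19.53+17.27)/2 × 0.5 = 9.2
  Sum = 208.795 µg/mL·h
IV tail: 17.27/0.246 = 70.203; AUC_iv,0→∞ = 208.795 + 70.203 = 278.998 µg/mL·h
Trapezoidal AUC_0→9.5 (transdermal patch):
  [0→0.5]: (0.00+20.44)/2 × 0.5 = 5.11
  [0.5→2.5]: (20.44+43.08)/2 × 2 = 63.52
  [2.5→6.5]: (43.08+23.27)/2 × 4 = 132.7
  [6.5→8.5]: (23.27+14.81)/2 × 2 = 38.08
  [8.5→9.5]: (14.81+11.70)/2 × 1 = 13.255
  Sum = 252.665 µg/mL·h
transdermal patch tail: 11.70/0.246 = 47.561; AUC_ev,0→∞ = 252.665 + 47.561 = 300.226 µg/mL·h
F = (AUC_ev/D_ev)/(AUC_iv/D_iv) = (300.226/400)/(278.998/100) = 0.750565/2.78998 = 0.2690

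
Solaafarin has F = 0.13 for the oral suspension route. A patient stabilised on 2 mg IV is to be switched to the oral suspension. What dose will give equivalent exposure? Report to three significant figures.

For equal systemic exposure: F × D_ev = D_iv
D_ev = D_iv / F = 2 / 0.13 = 15.3846 mg

D_oral = 15.4 mg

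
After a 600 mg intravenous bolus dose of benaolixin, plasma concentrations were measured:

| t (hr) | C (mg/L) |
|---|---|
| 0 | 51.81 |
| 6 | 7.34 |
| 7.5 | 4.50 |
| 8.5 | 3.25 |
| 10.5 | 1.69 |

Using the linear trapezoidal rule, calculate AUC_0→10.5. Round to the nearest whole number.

Trapezoidal AUC_0→10.5:
  [0→6]: (51.81+7.34)/2 × 6 = 177.45
  [6→7.5]: (7.34+4.50)/2 × 1.5 = 8.88
  [7.5→8.5]: (4.50+3.25)/2 × 1 = 3.875
  [8.5→10.5]: (3.25+1.69)/2 × 2 = 4.94
  Sum = 195.145 mg/L·hr

AUC = 195 mg/L·hr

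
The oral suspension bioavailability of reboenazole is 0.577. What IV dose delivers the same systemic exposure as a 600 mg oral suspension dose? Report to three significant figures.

Systemic exposure from an extravascular dose = F × D_ev, so the equivalent IV dose is F × D_ev.
D_iv = F × D_ev = 0.577 × 600 = 346.2 mg

D_iv = 346 mg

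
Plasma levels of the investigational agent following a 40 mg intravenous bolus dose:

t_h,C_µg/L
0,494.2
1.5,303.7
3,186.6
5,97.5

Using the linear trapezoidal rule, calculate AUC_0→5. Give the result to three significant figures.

Trapezoidal AUC_0→5:
  [0→1.5]: (494.2+303.7)/2 × 1.5 = 598.425
  [1.5→3]: (303.7+186.6)/2 × 1.5 = 367.725
  [3→5]: (186.6+97.5)/2 × 2 = 284.1
  Sum = 1250.25 µg/L·h

AUC = 1250 µg/L·h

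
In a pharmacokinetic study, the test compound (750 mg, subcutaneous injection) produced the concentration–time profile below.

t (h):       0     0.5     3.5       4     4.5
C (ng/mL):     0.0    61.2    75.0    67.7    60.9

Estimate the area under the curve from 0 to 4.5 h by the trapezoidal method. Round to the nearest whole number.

Trapezoidal AUC_0→4.5:
  [0→0.5]: (0.0+61.2)/2 × 0.5 = 15.3
  [0.5→3.5]: (61.2+75.0)/2 × 3 = 204.3
  [3.5→4]: (75.0+67.7)/2 × 0.5 = 35.675
  [4→4.5]: (67.7+60.9)/2 × 0.5 = 32.15
  Sum = 287.425 ng/mL·h

AUC = 287 ng/mL·h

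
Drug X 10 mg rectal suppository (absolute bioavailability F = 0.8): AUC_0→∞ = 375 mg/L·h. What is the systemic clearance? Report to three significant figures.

CL = 0.0213 L/h

CL = F × Dose / AUC_0→∞
   = 0.8 × 10 / 375 = 0.0213333 L/h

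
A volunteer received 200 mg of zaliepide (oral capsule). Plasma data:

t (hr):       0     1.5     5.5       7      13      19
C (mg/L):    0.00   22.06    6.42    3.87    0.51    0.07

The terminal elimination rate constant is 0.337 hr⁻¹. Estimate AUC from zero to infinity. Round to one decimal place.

Trapezoidal AUC_0→19:
  [0→1.5]: (0.00+22.06)/2 × 1.5 = 16.545
  [1.5→5.5]: (22.06+6.42)/2 × 4 = 56.96
  [5.5→7]: (6.42+3.87)/2 × 1.5 = 7.7175
  [7→13]: (3.87+0.51)/2 × 6 = 13.14
  [13→19]: (0.51+0.07)/2 × 6 = 1.74
  Sum = 96.1025 mg/L·hr
Extrapolated tail: C_last / k_e = 0.07 / 0.337 = 0.208
AUC_0→∞ = 96.1025 + 0.208 = 96.3105 mg/L·hr

AUC = 96.3 mg/L·hr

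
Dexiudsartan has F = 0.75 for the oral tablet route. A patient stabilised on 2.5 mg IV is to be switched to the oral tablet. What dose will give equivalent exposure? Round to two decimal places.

For equal systemic exposure: F × D_ev = D_iv
D_ev = D_iv / F = 2.5 / 0.75 = 3.33333 mg

D_oral = 3.33 mg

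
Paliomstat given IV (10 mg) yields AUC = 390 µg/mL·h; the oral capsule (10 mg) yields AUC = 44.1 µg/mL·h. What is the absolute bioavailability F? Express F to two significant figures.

F = (AUC_ev / D_ev) / (AUC_iv / D_iv)
  = (44.1/10) / (390/10)
  = 4.41 / 39 = 0.1131

F = 0.11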